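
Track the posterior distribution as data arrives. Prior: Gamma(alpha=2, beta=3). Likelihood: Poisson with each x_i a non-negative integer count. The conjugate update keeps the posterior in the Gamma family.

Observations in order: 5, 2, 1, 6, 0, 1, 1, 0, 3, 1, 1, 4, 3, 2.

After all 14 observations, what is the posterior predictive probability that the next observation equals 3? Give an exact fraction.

obs 1: x=5 → posterior Gamma(7, 4)
obs 2: x=2 → posterior Gamma(9, 5)
obs 3: x=1 → posterior Gamma(10, 6)
obs 4: x=6 → posterior Gamma(16, 7)
obs 5: x=0 → posterior Gamma(16, 8)
obs 6: x=1 → posterior Gamma(17, 9)
obs 7: x=1 → posterior Gamma(18, 10)
obs 8: x=0 → posterior Gamma(18, 11)
obs 9: x=3 → posterior Gamma(21, 12)
obs 10: x=1 → posterior Gamma(22, 13)
obs 11: x=1 → posterior Gamma(23, 14)
obs 12: x=4 → posterior Gamma(27, 15)
obs 13: x=3 → posterior Gamma(30, 16)
obs 14: x=2 → posterior Gamma(32, 17)

442799468220207374972847877599017883256507/2687742757687084344669263063943122125848576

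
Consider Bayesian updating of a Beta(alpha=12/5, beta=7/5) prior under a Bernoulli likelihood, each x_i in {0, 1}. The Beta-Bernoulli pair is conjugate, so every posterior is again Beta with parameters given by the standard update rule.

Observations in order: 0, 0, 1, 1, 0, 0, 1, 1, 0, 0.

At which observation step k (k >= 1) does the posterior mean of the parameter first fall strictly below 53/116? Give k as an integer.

obs 1: x=0 → posterior Beta(12/5, 12/5)
obs 2: x=0 → posterior Beta(12/5, 17/5)
obs 3: x=1 → posterior Beta(17/5, 17/5)
obs 4: x=1 → posterior Beta(22/5, 17/5)
obs 5: x=0 → posterior Beta(22/5, 22/5)
obs 6: x=0 → posterior Beta(22/5, 27/5)
obs 7: x=1 → posterior Beta(27/5, 27/5)
obs 8: x=1 → posterior Beta(32/5, 27/5)
obs 9: x=0 → posterior Beta(32/5, 32/5)
obs 10: x=0 → posterior Beta(32/5, 37/5)

k = 2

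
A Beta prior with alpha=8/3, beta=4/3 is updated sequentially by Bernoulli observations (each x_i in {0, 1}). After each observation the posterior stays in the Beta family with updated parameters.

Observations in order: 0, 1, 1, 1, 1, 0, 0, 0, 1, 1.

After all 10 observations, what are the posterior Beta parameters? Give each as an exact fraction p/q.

obs 1: x=0 → posterior Beta(8/3, 7/3)
obs 2: x=1 → posterior Beta(11/3, 7/3)
obs 3: x=1 → posterior Beta(14/3, 7/3)
obs 4: x=1 → posterior Beta(17/3, 7/3)
obs 5: x=1 → posterior Beta(20/3, 7/3)
obs 6: x=0 → posterior Beta(20/3, 10/3)
obs 7: x=0 → posterior Beta(20/3, 13/3)
obs 8: x=0 → posterior Beta(20/3, 16/3)
obs 9: x=1 → posterior Beta(23/3, 16/3)
obs 10: x=1 → posterior Beta(26/3, 16/3)

alpha=26/3, beta=16/3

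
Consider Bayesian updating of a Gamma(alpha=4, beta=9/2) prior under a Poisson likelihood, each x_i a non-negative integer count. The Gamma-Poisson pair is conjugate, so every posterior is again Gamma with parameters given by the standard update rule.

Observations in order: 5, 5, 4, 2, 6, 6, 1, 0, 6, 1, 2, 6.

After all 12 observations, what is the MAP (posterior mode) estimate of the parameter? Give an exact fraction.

obs 1: x=5 → posterior Gamma(9, 11/2)
obs 2: x=5 → posterior Gamma(14, 13/2)
obs 3: x=4 → posterior Gamma(18, 15/2)
obs 4: x=2 → posterior Gamma(20, 17/2)
obs 5: x=6 → posterior Gamma(26, 19/2)
obs 6: x=6 → posterior Gamma(32, 21/2)
obs 7: x=1 → posterior Gamma(33, 23/2)
obs 8: x=0 → posterior Gamma(33, 25/2)
obs 9: x=6 → posterior Gamma(39, 27/2)
obs 10: x=1 → posterior Gamma(40, 29/2)
obs 11: x=2 → posterior Gamma(42, 31/2)
obs 12: x=6 → posterior Gamma(48, 33/2)

94/33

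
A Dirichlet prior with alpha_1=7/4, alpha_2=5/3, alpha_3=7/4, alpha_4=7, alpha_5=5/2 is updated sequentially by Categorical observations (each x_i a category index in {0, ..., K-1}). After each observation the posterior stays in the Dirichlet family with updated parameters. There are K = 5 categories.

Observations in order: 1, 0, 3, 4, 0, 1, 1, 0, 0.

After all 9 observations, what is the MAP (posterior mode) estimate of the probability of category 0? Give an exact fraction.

57/224

obs 1: x=1 → posterior Dirichlet(7/4, 8/3, 7/4, 7, 5/2)
obs 2: x=0 → posterior Dirichlet(11/4, 8/3, 7/4, 7, 5/2)
obs 3: x=3 → posterior Dirichlet(11/4, 8/3, 7/4, 8, 5/2)
obs 4: x=4 → posterior Dirichlet(11/4, 8/3, 7/4, 8, 7/2)
obs 5: x=0 → posterior Dirichlet(15/4, 8/3, 7/4, 8, 7/2)
obs 6: x=1 → posterior Dirichlet(15/4, 11/3, 7/4, 8, 7/2)
obs 7: x=1 → posterior Dirichlet(15/4, 14/3, 7/4, 8, 7/2)
obs 8: x=0 → posterior Dirichlet(19/4, 14/3, 7/4, 8, 7/2)
obs 9: x=0 → posterior Dirichlet(23/4, 14/3, 7/4, 8, 7/2)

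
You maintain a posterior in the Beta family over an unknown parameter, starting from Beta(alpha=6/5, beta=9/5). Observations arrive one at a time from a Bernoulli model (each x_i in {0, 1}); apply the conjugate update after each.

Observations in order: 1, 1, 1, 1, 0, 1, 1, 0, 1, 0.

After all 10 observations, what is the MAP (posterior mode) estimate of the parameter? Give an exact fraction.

36/55

obs 1: x=1 → posterior Beta(11/5, 9/5)
obs 2: x=1 → posterior Beta(16/5, 9/5)
obs 3: x=1 → posterior Beta(21/5, 9/5)
obs 4: x=1 → posterior Beta(26/5, 9/5)
obs 5: x=0 → posterior Beta(26/5, 14/5)
obs 6: x=1 → posterior Beta(31/5, 14/5)
obs 7: x=1 → posterior Beta(36/5, 14/5)
obs 8: x=0 → posterior Beta(36/5, 19/5)
obs 9: x=1 → posterior Beta(41/5, 19/5)
obs 10: x=0 → posterior Beta(41/5, 24/5)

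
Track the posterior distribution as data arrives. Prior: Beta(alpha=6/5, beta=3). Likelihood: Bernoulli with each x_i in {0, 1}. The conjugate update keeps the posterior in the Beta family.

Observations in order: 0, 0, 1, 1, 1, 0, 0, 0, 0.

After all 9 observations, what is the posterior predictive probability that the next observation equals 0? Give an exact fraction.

15/22

obs 1: x=0 → posterior Beta(6/5, 4)
obs 2: x=0 → posterior Beta(6/5, 5)
obs 3: x=1 → posterior Beta(11/5, 5)
obs 4: x=1 → posterior Beta(16/5, 5)
obs 5: x=1 → posterior Beta(21/5, 5)
obs 6: x=0 → posterior Beta(21/5, 6)
obs 7: x=0 → posterior Beta(21/5, 7)
obs 8: x=0 → posterior Beta(21/5, 8)
obs 9: x=0 → posterior Beta(21/5, 9)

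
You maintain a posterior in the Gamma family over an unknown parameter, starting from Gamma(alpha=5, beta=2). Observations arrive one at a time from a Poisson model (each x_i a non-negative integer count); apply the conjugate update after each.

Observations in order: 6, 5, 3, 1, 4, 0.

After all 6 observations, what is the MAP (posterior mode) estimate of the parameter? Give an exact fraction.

23/8

obs 1: x=6 → posterior Gamma(11, 3)
obs 2: x=5 → posterior Gamma(16, 4)
obs 3: x=3 → posterior Gamma(19, 5)
obs 4: x=1 → posterior Gamma(20, 6)
obs 5: x=4 → posterior Gamma(24, 7)
obs 6: x=0 → posterior Gamma(24, 8)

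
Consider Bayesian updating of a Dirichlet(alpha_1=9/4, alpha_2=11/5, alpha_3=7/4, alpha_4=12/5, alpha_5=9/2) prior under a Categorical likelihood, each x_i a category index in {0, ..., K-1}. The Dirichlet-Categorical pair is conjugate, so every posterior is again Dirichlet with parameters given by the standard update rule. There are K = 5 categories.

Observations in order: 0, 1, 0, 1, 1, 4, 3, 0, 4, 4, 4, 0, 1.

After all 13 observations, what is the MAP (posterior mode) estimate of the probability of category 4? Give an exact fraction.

75/211

obs 1: x=0 → posterior Dirichlet(13/4, 11/5, 7/4, 12/5, 9/2)
obs 2: x=1 → posterior Dirichlet(13/4, 16/5, 7/4, 12/5, 9/2)
obs 3: x=0 → posterior Dirichlet(17/4, 16/5, 7/4, 12/5, 9/2)
obs 4: x=1 → posterior Dirichlet(17/4, 21/5, 7/4, 12/5, 9/2)
obs 5: x=1 → posterior Dirichlet(17/4, 26/5, 7/4, 12/5, 9/2)
obs 6: x=4 → posterior Dirichlet(17/4, 26/5, 7/4, 12/5, 11/2)
obs 7: x=3 → posterior Dirichlet(17/4, 26/5, 7/4, 17/5, 11/2)
obs 8: x=0 → posterior Dirichlet(21/4, 26/5, 7/4, 17/5, 11/2)
obs 9: x=4 → posterior Dirichlet(21/4, 26/5, 7/4, 17/5, 13/2)
obs 10: x=4 → posterior Dirichlet(21/4, 26/5, 7/4, 17/5, 15/2)
obs 11: x=4 → posterior Dirichlet(21/4, 26/5, 7/4, 17/5, 17/2)
obs 12: x=0 → posterior Dirichlet(25/4, 26/5, 7/4, 17/5, 17/2)
obs 13: x=1 → posterior Dirichlet(25/4, 31/5, 7/4, 17/5, 17/2)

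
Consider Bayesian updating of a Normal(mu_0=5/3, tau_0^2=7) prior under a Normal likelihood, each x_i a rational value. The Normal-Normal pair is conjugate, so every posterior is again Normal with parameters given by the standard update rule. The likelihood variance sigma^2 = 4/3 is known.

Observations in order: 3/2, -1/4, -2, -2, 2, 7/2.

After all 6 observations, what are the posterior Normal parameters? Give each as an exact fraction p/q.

mu_0=773/1560, tau_0^2=14/65

obs 1: x=3/2 → posterior Normal(229/150, 28/25)
obs 2: x=-1/4 → posterior Normal(395/552, 14/23)
obs 3: x=-2 → posterior Normal(-109/804, 28/67)
obs 4: x=-2 → posterior Normal(-613/1056, 7/22)
obs 5: x=2 → posterior Normal(-1/12, 28/109)
obs 6: x=7/2 → posterior Normal(773/1560, 14/65)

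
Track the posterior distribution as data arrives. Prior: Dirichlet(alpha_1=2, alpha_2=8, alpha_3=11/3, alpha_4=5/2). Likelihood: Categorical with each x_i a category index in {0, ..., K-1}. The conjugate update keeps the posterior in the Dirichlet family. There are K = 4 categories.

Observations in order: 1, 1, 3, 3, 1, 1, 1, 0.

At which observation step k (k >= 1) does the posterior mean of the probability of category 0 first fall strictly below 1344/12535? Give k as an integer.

k = 3

obs 1: x=1 → posterior Dirichlet(2, 9, 11/3, 5/2)
obs 2: x=1 → posterior Dirichlet(2, 10, 11/3, 5/2)
obs 3: x=3 → posterior Dirichlet(2, 10, 11/3, 7/2)
obs 4: x=3 → posterior Dirichlet(2, 10, 11/3, 9/2)
obs 5: x=1 → posterior Dirichlet(2, 11, 11/3, 9/2)
obs 6: x=1 → posterior Dirichlet(2, 12, 11/3, 9/2)
obs 7: x=1 → posterior Dirichlet(2, 13, 11/3, 9/2)
obs 8: x=0 → posterior Dirichlet(3, 13, 11/3, 9/2)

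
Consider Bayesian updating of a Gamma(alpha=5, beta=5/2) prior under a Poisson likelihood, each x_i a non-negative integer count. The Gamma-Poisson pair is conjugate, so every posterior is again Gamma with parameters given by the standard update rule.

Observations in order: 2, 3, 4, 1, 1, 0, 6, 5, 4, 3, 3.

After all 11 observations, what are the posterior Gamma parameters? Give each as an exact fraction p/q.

alpha=37, beta=27/2

obs 1: x=2 → posterior Gamma(7, 7/2)
obs 2: x=3 → posterior Gamma(10, 9/2)
obs 3: x=4 → posterior Gamma(14, 11/2)
obs 4: x=1 → posterior Gamma(15, 13/2)
obs 5: x=1 → posterior Gamma(16, 15/2)
obs 6: x=0 → posterior Gamma(16, 17/2)
obs 7: x=6 → posterior Gamma(22, 19/2)
obs 8: x=5 → posterior Gamma(27, 21/2)
obs 9: x=4 → posterior Gamma(31, 23/2)
obs 10: x=3 → posterior Gamma(34, 25/2)
obs 11: x=3 → posterior Gamma(37, 27/2)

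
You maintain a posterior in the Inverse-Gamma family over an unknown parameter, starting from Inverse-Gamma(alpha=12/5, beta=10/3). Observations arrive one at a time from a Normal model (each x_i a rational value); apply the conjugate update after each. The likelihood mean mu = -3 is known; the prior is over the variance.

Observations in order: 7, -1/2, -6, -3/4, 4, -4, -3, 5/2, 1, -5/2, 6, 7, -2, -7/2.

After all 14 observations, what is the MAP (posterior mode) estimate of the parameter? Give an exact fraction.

97375/4992

obs 1: x=7 → posterior Inverse-Gamma(29/10, 160/3)
obs 2: x=-1/2 → posterior Inverse-Gamma(17/5, 1355/24)
obs 3: x=-6 → posterior Inverse-Gamma(39/10, 1463/24)
obs 4: x=-3/4 → posterior Inverse-Gamma(22/5, 6095/96)
obs 5: x=4 → posterior Inverse-Gamma(49/10, 8447/96)
obs 6: x=-4 → posterior Inverse-Gamma(27/5, 8495/96)
obs 7: x=-3 → posterior Inverse-Gamma(59/10, 8495/96)
obs 8: x=5/2 → posterior Inverse-Gamma(32/5, 9947/96)
obs 9: x=1 → posterior Inverse-Gamma(69/10, 10715/96)
obs 10: x=-5/2 → posterior Inverse-Gamma(37/5, 10727/96)
obs 11: x=6 → posterior Inverse-Gamma(79/10, 14615/96)
obs 12: x=7 → posterior Inverse-Gamma(42/5, 19415/96)
obs 13: x=-2 → posterior Inverse-Gamma(89/10, 19463/96)
obs 14: x=-7/2 → posterior Inverse-Gamma(47/5, 19475/96)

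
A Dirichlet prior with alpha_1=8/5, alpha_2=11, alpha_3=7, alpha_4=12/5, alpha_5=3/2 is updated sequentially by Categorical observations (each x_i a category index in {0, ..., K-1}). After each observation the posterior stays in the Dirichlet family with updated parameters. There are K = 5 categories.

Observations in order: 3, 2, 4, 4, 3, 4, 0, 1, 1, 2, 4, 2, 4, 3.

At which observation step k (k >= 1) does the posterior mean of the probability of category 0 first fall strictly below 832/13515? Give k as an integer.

k = 3

obs 1: x=3 → posterior Dirichlet(8/5, 11, 7, 17/5, 3/2)
obs 2: x=2 → posterior Dirichlet(8/5, 11, 8, 17/5, 3/2)
obs 3: x=4 → posterior Dirichlet(8/5, 11, 8, 17/5, 5/2)
obs 4: x=4 → posterior Dirichlet(8/5, 11, 8, 17/5, 7/2)
obs 5: x=3 → posterior Dirichlet(8/5, 11, 8, 22/5, 7/2)
obs 6: x=4 → posterior Dirichlet(8/5, 11, 8, 22/5, 9/2)
obs 7: x=0 → posterior Dirichlet(13/5, 11, 8, 22/5, 9/2)
obs 8: x=1 → posterior Dirichlet(13/5, 12, 8, 22/5, 9/2)
obs 9: x=1 → posterior Dirichlet(13/5, 13, 8, 22/5, 9/2)
obs 10: x=2 → posterior Dirichlet(13/5, 13, 9, 22/5, 9/2)
obs 11: x=4 → posterior Dirichlet(13/5, 13, 9, 22/5, 11/2)
obs 12: x=2 → posterior Dirichlet(13/5, 13, 10, 22/5, 11/2)
obs 13: x=4 → posterior Dirichlet(13/5, 13, 10, 22/5, 13/2)
obs 14: x=3 → posterior Dirichlet(13/5, 13, 10, 27/5, 13/2)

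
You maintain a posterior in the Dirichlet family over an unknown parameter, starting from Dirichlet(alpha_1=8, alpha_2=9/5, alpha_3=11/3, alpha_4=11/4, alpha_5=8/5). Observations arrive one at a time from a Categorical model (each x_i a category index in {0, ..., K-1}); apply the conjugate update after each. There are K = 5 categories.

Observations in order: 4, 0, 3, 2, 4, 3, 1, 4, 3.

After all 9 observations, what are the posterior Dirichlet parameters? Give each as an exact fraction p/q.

alpha_1=9, alpha_2=14/5, alpha_3=14/3, alpha_4=23/4, alpha_5=23/5

obs 1: x=4 → posterior Dirichlet(8, 9/5, 11/3, 11/4, 13/5)
obs 2: x=0 → posterior Dirichlet(9, 9/5, 11/3, 11/4, 13/5)
obs 3: x=3 → posterior Dirichlet(9, 9/5, 11/3, 15/4, 13/5)
obs 4: x=2 → posterior Dirichlet(9, 9/5, 14/3, 15/4, 13/5)
obs 5: x=4 → posterior Dirichlet(9, 9/5, 14/3, 15/4, 18/5)
obs 6: x=3 → posterior Dirichlet(9, 9/5, 14/3, 19/4, 18/5)
obs 7: x=1 → posterior Dirichlet(9, 14/5, 14/3, 19/4, 18/5)
obs 8: x=4 → posterior Dirichlet(9, 14/5, 14/3, 19/4, 23/5)
obs 9: x=3 → posterior Dirichlet(9, 14/5, 14/3, 23/4, 23/5)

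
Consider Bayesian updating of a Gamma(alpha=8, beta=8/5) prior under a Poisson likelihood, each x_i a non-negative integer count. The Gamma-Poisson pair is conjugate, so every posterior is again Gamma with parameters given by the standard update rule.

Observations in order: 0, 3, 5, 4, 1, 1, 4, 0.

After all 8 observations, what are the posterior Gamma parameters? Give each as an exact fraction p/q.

obs 1: x=0 → posterior Gamma(8, 13/5)
obs 2: x=3 → posterior Gamma(11, 18/5)
obs 3: x=5 → posterior Gamma(16, 23/5)
obs 4: x=4 → posterior Gamma(20, 28/5)
obs 5: x=1 → posterior Gamma(21, 33/5)
obs 6: x=1 → posterior Gamma(22, 38/5)
obs 7: x=4 → posterior Gamma(26, 43/5)
obs 8: x=0 → posterior Gamma(26, 48/5)

alpha=26, beta=48/5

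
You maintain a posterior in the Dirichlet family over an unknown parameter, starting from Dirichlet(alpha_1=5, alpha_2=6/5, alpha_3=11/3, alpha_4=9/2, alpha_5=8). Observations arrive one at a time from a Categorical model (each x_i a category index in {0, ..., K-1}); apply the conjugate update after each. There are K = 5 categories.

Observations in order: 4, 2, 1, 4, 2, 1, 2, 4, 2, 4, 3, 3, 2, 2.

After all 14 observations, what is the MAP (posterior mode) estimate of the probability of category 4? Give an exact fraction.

obs 1: x=4 → posterior Dirichlet(5, 6/5, 11/3, 9/2, 9)
obs 2: x=2 → posterior Dirichlet(5, 6/5, 14/3, 9/2, 9)
obs 3: x=1 → posterior Dirichlet(5, 11/5, 14/3, 9/2, 9)
obs 4: x=4 → posterior Dirichlet(5, 11/5, 14/3, 9/2, 10)
obs 5: x=2 → posterior Dirichlet(5, 11/5, 17/3, 9/2, 10)
obs 6: x=1 → posterior Dirichlet(5, 16/5, 17/3, 9/2, 10)
obs 7: x=2 → posterior Dirichlet(5, 16/5, 20/3, 9/2, 10)
obs 8: x=4 → posterior Dirichlet(5, 16/5, 20/3, 9/2, 11)
obs 9: x=2 → posterior Dirichlet(5, 16/5, 23/3, 9/2, 11)
obs 10: x=4 → posterior Dirichlet(5, 16/5, 23/3, 9/2, 12)
obs 11: x=3 → posterior Dirichlet(5, 16/5, 23/3, 11/2, 12)
obs 12: x=3 → posterior Dirichlet(5, 16/5, 23/3, 13/2, 12)
obs 13: x=2 → posterior Dirichlet(5, 16/5, 26/3, 13/2, 12)
obs 14: x=2 → posterior Dirichlet(5, 16/5, 29/3, 13/2, 12)

330/941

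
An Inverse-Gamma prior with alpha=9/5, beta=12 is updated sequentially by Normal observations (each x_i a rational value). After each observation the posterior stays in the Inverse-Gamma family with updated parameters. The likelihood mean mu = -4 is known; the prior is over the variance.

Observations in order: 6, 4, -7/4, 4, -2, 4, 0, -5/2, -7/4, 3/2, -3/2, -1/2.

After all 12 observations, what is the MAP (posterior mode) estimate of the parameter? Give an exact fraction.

obs 1: x=6 → posterior Inverse-Gamma(23/10, 62)
obs 2: x=4 → posterior Inverse-Gamma(14/5, 94)
obs 3: x=-7/4 → posterior Inverse-Gamma(33/10, 3089/32)
obs 4: x=4 → posterior Inverse-Gamma(19/5, 4113/32)
obs 5: x=-2 → posterior Inverse-Gamma(43/10, 4177/32)
obs 6: x=4 → posterior Inverse-Gamma(24/5, 5201/32)
obs 7: x=0 → posterior Inverse-Gamma(53/10, 5457/32)
obs 8: x=-5/2 → posterior Inverse-Gamma(29/5, 5493/32)
obs 9: x=-7/4 → posterior Inverse-Gamma(63/10, 2787/16)
obs 10: x=3/2 → posterior Inverse-Gamma(34/5, 3029/16)
obs 11: x=-3/2 → posterior Inverse-Gamma(73/10, 3079/16)
obs 12: x=-1/2 → posterior Inverse-Gamma(39/5, 3177/16)

15885/704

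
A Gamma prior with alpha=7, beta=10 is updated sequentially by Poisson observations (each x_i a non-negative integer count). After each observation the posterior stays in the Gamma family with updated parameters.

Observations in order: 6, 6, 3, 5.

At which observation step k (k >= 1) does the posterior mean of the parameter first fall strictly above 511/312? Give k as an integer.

k = 3

obs 1: x=6 → posterior Gamma(13, 11)
obs 2: x=6 → posterior Gamma(19, 12)
obs 3: x=3 → posterior Gamma(22, 13)
obs 4: x=5 → posterior Gamma(27, 14)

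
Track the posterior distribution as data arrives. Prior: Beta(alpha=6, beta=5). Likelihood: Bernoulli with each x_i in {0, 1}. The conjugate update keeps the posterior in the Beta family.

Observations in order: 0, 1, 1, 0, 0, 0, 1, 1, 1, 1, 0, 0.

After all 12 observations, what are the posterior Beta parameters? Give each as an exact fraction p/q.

alpha=12, beta=11

obs 1: x=0 → posterior Beta(6, 6)
obs 2: x=1 → posterior Beta(7, 6)
obs 3: x=1 → posterior Beta(8, 6)
obs 4: x=0 → posterior Beta(8, 7)
obs 5: x=0 → posterior Beta(8, 8)
obs 6: x=0 → posterior Beta(8, 9)
obs 7: x=1 → posterior Beta(9, 9)
obs 8: x=1 → posterior Beta(10, 9)
obs 9: x=1 → posterior Beta(11, 9)
obs 10: x=1 → posterior Beta(12, 9)
obs 11: x=0 → posterior Beta(12, 10)
obs 12: x=0 → posterior Beta(12, 11)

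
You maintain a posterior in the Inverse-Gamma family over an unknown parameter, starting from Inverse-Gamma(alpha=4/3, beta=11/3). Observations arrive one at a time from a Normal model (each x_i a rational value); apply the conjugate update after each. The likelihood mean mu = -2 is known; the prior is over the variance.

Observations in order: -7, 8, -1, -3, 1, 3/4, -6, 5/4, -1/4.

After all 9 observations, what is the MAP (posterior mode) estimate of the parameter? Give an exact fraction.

obs 1: x=-7 → posterior Inverse-Gamma(11/6, 97/6)
obs 2: x=8 → posterior Inverse-Gamma(7/3, 397/6)
obs 3: x=-1 → posterior Inverse-Gamma(17/6, 200/3)
obs 4: x=-3 → posterior Inverse-Gamma(10/3, 403/6)
obs 5: x=1 → posterior Inverse-Gamma(23/6, 215/3)
obs 6: x=3/4 → posterior Inverse-Gamma(13/3, 7243/96)
obs 7: x=-6 → posterior Inverse-Gamma(29/6, 8011/96)
obs 8: x=5/4 → posterior Inverse-Gamma(16/3, 4259/48)
obs 9: x=-1/4 → posterior Inverse-Gamma(35/6, 8665/96)

8665/656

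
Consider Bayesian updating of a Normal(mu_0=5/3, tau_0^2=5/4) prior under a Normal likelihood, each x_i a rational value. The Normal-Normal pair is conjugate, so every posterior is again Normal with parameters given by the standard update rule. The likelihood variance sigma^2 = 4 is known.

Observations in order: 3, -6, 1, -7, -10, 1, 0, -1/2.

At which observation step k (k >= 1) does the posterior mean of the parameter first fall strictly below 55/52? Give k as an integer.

obs 1: x=3 → posterior Normal(125/63, 20/21)
obs 2: x=-6 → posterior Normal(35/78, 10/13)
obs 3: x=1 → posterior Normal(50/93, 20/31)
obs 4: x=-7 → posterior Normal(-55/108, 5/9)
obs 5: x=-10 → posterior Normal(-5/3, 20/41)
obs 6: x=1 → posterior Normal(-95/69, 10/23)
obs 7: x=0 → posterior Normal(-190/153, 20/51)
obs 8: x=-1/2 → posterior Normal(-395/336, 5/14)

k = 2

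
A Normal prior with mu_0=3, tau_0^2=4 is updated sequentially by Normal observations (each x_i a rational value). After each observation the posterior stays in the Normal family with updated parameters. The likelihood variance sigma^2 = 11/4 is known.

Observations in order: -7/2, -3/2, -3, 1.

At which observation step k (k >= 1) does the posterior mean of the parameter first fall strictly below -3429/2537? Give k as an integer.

obs 1: x=-7/2 → posterior Normal(-23/27, 44/27)
obs 2: x=-3/2 → posterior Normal(-47/43, 44/43)
obs 3: x=-3 → posterior Normal(-95/59, 44/59)
obs 4: x=1 → posterior Normal(-79/75, 44/75)

k = 3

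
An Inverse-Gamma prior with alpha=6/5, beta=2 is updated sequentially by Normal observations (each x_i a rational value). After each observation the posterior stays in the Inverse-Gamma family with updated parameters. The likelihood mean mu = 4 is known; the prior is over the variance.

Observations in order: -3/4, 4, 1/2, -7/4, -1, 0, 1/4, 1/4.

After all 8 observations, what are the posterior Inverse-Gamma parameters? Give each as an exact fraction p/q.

alpha=26/5, beta=141/2

obs 1: x=-3/4 → posterior Inverse-Gamma(17/10, 425/32)
obs 2: x=4 → posterior Inverse-Gamma(11/5, 425/32)
obs 3: x=1/2 → posterior Inverse-Gamma(27/10, 621/32)
obs 4: x=-7/4 → posterior Inverse-Gamma(16/5, 575/16)
obs 5: x=-1 → posterior Inverse-Gamma(37/10, 775/16)
obs 6: x=0 → posterior Inverse-Gamma(21/5, 903/16)
obs 7: x=1/4 → posterior Inverse-Gamma(47/10, 2031/32)
obs 8: x=1/4 → posterior Inverse-Gamma(26/5, 141/2)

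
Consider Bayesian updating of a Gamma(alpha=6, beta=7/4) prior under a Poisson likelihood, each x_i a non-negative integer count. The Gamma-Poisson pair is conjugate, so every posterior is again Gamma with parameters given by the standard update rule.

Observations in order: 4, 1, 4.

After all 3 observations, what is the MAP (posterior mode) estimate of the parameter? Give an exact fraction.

56/19

obs 1: x=4 → posterior Gamma(10, 11/4)
obs 2: x=1 → posterior Gamma(11, 15/4)
obs 3: x=4 → posterior Gamma(15, 19/4)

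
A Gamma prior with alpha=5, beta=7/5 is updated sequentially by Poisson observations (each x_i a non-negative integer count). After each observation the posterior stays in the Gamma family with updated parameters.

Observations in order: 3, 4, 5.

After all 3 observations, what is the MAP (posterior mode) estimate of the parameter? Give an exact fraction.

40/11

obs 1: x=3 → posterior Gamma(8, 12/5)
obs 2: x=4 → posterior Gamma(12, 17/5)
obs 3: x=5 → posterior Gamma(17, 22/5)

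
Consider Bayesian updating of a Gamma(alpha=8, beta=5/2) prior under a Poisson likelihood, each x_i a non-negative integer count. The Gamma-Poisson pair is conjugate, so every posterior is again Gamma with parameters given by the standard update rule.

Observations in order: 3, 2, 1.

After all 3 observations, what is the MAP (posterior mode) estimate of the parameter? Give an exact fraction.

26/11

obs 1: x=3 → posterior Gamma(11, 7/2)
obs 2: x=2 → posterior Gamma(13, 9/2)
obs 3: x=1 → posterior Gamma(14, 11/2)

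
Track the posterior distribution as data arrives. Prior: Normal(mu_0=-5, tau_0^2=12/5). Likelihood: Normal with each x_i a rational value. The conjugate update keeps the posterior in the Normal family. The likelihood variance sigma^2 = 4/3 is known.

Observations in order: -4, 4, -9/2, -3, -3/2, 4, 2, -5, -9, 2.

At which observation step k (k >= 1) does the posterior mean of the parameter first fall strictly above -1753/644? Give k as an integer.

k = 2

obs 1: x=-4 → posterior Normal(-61/14, 6/7)
obs 2: x=4 → posterior Normal(-25/23, 12/23)
obs 3: x=-9/2 → posterior Normal(-131/64, 3/8)
obs 4: x=-3 → posterior Normal(-185/82, 12/41)
obs 5: x=-3/2 → posterior Normal(-53/25, 6/25)
obs 6: x=4 → posterior Normal(-70/59, 12/59)
obs 7: x=2 → posterior Normal(-13/17, 3/17)
obs 8: x=-5 → posterior Normal(-97/77, 12/77)
obs 9: x=-9 → posterior Normal(-89/43, 6/43)
obs 10: x=2 → posterior Normal(-32/19, 12/95)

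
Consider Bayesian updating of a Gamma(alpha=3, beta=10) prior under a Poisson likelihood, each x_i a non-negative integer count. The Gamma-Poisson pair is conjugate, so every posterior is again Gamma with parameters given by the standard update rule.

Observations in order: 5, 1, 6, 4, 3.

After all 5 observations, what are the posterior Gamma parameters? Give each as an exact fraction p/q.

alpha=22, beta=15

obs 1: x=5 → posterior Gamma(8, 11)
obs 2: x=1 → posterior Gamma(9, 12)
obs 3: x=6 → posterior Gamma(15, 13)
obs 4: x=4 → posterior Gamma(19, 14)
obs 5: x=3 → posterior Gamma(22, 15)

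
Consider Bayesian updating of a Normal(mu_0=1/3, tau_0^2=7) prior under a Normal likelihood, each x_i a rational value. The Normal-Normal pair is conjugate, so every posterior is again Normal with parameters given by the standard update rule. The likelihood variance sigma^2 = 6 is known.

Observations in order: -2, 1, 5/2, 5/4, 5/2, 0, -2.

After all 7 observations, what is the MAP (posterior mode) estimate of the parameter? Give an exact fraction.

9/20

obs 1: x=-2 → posterior Normal(-12/13, 42/13)
obs 2: x=1 → posterior Normal(-1/4, 21/10)
obs 3: x=5/2 → posterior Normal(25/54, 14/9)
obs 4: x=5/4 → posterior Normal(5/8, 21/17)
obs 5: x=5/2 → posterior Normal(155/164, 42/41)
obs 6: x=0 → posterior Normal(155/192, 7/8)
obs 7: x=-2 → posterior Normal(9/20, 42/55)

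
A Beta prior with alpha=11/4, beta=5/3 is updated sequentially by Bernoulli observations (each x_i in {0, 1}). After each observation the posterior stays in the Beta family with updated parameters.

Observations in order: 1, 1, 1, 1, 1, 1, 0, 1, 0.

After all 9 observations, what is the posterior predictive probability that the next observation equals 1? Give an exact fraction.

obs 1: x=1 → posterior Beta(15/4, 5/3)
obs 2: x=1 → posterior Beta(19/4, 5/3)
obs 3: x=1 → posterior Beta(23/4, 5/3)
obs 4: x=1 → posterior Beta(27/4, 5/3)
obs 5: x=1 → posterior Beta(31/4, 5/3)
obs 6: x=1 → posterior Beta(35/4, 5/3)
obs 7: x=0 → posterior Beta(35/4, 8/3)
obs 8: x=1 → posterior Beta(39/4, 8/3)
obs 9: x=0 → posterior Beta(39/4, 11/3)

117/161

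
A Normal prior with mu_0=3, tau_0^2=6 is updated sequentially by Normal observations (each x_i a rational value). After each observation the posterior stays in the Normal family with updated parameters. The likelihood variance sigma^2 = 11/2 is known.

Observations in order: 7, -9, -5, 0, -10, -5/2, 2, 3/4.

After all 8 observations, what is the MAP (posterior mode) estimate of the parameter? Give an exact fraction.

-168/107

obs 1: x=7 → posterior Normal(117/23, 66/23)
obs 2: x=-9 → posterior Normal(9/35, 66/35)
obs 3: x=-5 → posterior Normal(-51/47, 66/47)
obs 4: x=0 → posterior Normal(-51/59, 66/59)
obs 5: x=-10 → posterior Normal(-171/71, 66/71)
obs 6: x=-5/2 → posterior Normal(-201/83, 66/83)
obs 7: x=2 → posterior Normal(-177/95, 66/95)
obs 8: x=3/4 → posterior Normal(-168/107, 66/107)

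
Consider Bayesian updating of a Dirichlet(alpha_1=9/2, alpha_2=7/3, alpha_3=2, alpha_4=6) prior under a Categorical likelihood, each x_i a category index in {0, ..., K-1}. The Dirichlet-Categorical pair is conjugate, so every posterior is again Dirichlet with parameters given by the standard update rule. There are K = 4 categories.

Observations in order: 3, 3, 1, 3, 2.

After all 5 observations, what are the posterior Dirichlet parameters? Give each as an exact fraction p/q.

obs 1: x=3 → posterior Dirichlet(9/2, 7/3, 2, 7)
obs 2: x=3 → posterior Dirichlet(9/2, 7/3, 2, 8)
obs 3: x=1 → posterior Dirichlet(9/2, 10/3, 2, 8)
obs 4: x=3 → posterior Dirichlet(9/2, 10/3, 2, 9)
obs 5: x=2 → posterior Dirichlet(9/2, 10/3, 3, 9)

alpha_1=9/2, alpha_2=10/3, alpha_3=3, alpha_4=9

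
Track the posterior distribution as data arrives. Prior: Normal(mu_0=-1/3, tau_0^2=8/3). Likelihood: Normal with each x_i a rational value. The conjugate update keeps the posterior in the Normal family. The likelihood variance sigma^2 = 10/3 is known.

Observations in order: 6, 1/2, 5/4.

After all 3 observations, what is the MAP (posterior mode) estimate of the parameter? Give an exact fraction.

88/51

obs 1: x=6 → posterior Normal(67/27, 40/27)
obs 2: x=1/2 → posterior Normal(73/39, 40/39)
obs 3: x=5/4 → posterior Normal(88/51, 40/51)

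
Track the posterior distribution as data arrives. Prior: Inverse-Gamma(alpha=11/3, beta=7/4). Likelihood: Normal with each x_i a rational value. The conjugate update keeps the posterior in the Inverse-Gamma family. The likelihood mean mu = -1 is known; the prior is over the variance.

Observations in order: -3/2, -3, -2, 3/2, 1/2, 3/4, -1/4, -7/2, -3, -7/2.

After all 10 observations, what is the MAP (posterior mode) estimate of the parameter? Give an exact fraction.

897/464

obs 1: x=-3/2 → posterior Inverse-Gamma(25/6, 15/8)
obs 2: x=-3 → posterior Inverse-Gamma(14/3, 31/8)
obs 3: x=-2 → posterior Inverse-Gamma(31/6, 35/8)
obs 4: x=3/2 → posterior Inverse-Gamma(17/3, 15/2)
obs 5: x=1/2 → posterior Inverse-Gamma(37/6, 69/8)
obs 6: x=3/4 → posterior Inverse-Gamma(20/3, 325/32)
obs 7: x=-1/4 → posterior Inverse-Gamma(43/6, 167/16)
obs 8: x=-7/2 → posterior Inverse-Gamma(23/3, 217/16)
obs 9: x=-3 → posterior Inverse-Gamma(49/6, 249/16)
obs 10: x=-7/2 → posterior Inverse-Gamma(26/3, 299/16)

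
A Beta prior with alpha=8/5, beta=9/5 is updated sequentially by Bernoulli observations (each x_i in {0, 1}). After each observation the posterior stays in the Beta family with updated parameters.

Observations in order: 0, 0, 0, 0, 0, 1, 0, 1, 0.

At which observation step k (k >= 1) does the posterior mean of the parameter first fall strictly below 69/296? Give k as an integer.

obs 1: x=0 → posterior Beta(8/5, 14/5)
obs 2: x=0 → posterior Beta(8/5, 19/5)
obs 3: x=0 → posterior Beta(8/5, 24/5)
obs 4: x=0 → posterior Beta(8/5, 29/5)
obs 5: x=0 → posterior Beta(8/5, 34/5)
obs 6: x=1 → posterior Beta(13/5, 34/5)
obs 7: x=0 → posterior Beta(13/5, 39/5)
obs 8: x=1 → posterior Beta(18/5, 39/5)
obs 9: x=0 → posterior Beta(18/5, 44/5)

k = 4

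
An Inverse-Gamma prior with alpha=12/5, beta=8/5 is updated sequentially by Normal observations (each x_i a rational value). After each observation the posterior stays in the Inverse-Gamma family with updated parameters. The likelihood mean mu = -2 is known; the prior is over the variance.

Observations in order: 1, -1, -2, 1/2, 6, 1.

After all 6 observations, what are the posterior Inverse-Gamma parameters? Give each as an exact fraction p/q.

alpha=27/5, beta=1849/40

obs 1: x=1 → posterior Inverse-Gamma(29/10, 61/10)
obs 2: x=-1 → posterior Inverse-Gamma(17/5, 33/5)
obs 3: x=-2 → posterior Inverse-Gamma(39/10, 33/5)
obs 4: x=1/2 → posterior Inverse-Gamma(22/5, 389/40)
obs 5: x=6 → posterior Inverse-Gamma(49/10, 1669/40)
obs 6: x=1 → posterior Inverse-Gamma(27/5, 1849/40)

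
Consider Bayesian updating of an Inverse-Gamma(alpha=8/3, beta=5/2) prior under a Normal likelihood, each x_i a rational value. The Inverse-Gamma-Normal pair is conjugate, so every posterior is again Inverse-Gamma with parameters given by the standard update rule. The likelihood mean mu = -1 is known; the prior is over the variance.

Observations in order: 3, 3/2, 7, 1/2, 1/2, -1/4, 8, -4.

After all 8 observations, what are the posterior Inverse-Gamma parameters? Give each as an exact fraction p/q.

obs 1: x=3 → posterior Inverse-Gamma(19/6, 21/2)
obs 2: x=3/2 → posterior Inverse-Gamma(11/3, 109/8)
obs 3: x=7 → posterior Inverse-Gamma(25/6, 365/8)
obs 4: x=1/2 → posterior Inverse-Gamma(14/3, 187/4)
obs 5: x=1/2 → posterior Inverse-Gamma(31/6, 383/8)
obs 6: x=-1/4 → posterior Inverse-Gamma(17/3, 1541/32)
obs 7: x=8 → posterior Inverse-Gamma(37/6, 2837/32)
obs 8: x=-4 → posterior Inverse-Gamma(20/3, 2981/32)

alpha=20/3, beta=2981/32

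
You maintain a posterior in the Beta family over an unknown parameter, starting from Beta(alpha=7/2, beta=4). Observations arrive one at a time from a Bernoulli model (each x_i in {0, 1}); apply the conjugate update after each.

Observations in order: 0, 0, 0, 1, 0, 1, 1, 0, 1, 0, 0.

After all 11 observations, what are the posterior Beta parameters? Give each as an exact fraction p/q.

alpha=15/2, beta=11

obs 1: x=0 → posterior Beta(7/2, 5)
obs 2: x=0 → posterior Beta(7/2, 6)
obs 3: x=0 → posterior Beta(7/2, 7)
obs 4: x=1 → posterior Beta(9/2, 7)
obs 5: x=0 → posterior Beta(9/2, 8)
obs 6: x=1 → posterior Beta(11/2, 8)
obs 7: x=1 → posterior Beta(13/2, 8)
obs 8: x=0 → posterior Beta(13/2, 9)
obs 9: x=1 → posterior Beta(15/2, 9)
obs 10: x=0 → posterior Beta(15/2, 10)
obs 11: x=0 → posterior Beta(15/2, 11)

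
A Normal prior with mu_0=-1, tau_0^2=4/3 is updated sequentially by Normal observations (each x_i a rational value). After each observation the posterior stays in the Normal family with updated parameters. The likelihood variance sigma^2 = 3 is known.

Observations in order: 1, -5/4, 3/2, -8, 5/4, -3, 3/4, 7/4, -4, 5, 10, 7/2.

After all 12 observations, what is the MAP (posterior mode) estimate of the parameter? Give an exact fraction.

25/57

obs 1: x=1 → posterior Normal(-5/13, 12/13)
obs 2: x=-5/4 → posterior Normal(-10/17, 12/17)
obs 3: x=3/2 → posterior Normal(-4/21, 4/7)
obs 4: x=-8 → posterior Normal(-36/25, 12/25)
obs 5: x=5/4 → posterior Normal(-31/29, 12/29)
obs 6: x=-3 → posterior Normal(-43/33, 4/11)
obs 7: x=3/4 → posterior Normal(-40/37, 12/37)
obs 8: x=7/4 → posterior Normal(-33/41, 12/41)
obs 9: x=-4 → posterior Normal(-49/45, 4/15)
obs 10: x=5 → posterior Normal(-29/49, 12/49)
obs 11: x=10 → posterior Normal(11/53, 12/53)
obs 12: x=7/2 → posterior Normal(25/57, 4/19)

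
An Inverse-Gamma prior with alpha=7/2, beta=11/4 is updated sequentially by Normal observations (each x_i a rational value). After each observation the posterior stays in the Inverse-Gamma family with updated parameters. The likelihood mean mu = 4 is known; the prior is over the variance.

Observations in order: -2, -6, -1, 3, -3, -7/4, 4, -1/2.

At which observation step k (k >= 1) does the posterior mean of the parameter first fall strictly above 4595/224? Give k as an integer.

k = 3

obs 1: x=-2 → posterior Inverse-Gamma(4, 83/4)
obs 2: x=-6 → posterior Inverse-Gamma(9/2, 283/4)
obs 3: x=-1 → posterior Inverse-Gamma(5, 333/4)
obs 4: x=3 → posterior Inverse-Gamma(11/2, 335/4)
obs 5: x=-3 → posterior Inverse-Gamma(6, 433/4)
obs 6: x=-7/4 → posterior Inverse-Gamma(13/2, 3993/32)
obs 7: x=4 → posterior Inverse-Gamma(7, 3993/32)
obs 8: x=-1/2 → posterior Inverse-Gamma(15/2, 4317/32)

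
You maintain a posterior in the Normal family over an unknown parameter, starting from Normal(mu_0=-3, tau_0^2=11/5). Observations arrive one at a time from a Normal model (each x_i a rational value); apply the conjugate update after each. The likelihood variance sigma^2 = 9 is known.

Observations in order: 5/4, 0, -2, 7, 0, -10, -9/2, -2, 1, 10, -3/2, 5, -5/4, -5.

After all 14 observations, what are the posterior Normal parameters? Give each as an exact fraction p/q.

mu_0=-157/199, tau_0^2=99/199

obs 1: x=5/4 → posterior Normal(-485/224, 99/56)
obs 2: x=0 → posterior Normal(-485/268, 99/67)
obs 3: x=-2 → posterior Normal(-191/104, 33/26)
obs 4: x=7 → posterior Normal(-265/356, 99/89)
obs 5: x=0 → posterior Normal(-53/80, 99/100)
obs 6: x=-10 → posterior Normal(-235/148, 33/37)
obs 7: x=-9/2 → posterior Normal(-903/488, 99/122)
obs 8: x=-2 → posterior Normal(-991/532, 99/133)
obs 9: x=1 → posterior Normal(-947/576, 11/16)
obs 10: x=10 → posterior Normal(-507/620, 99/155)
obs 11: x=-3/2 → posterior Normal(-573/664, 99/166)
obs 12: x=5 → posterior Normal(-353/708, 33/59)
obs 13: x=-5/4 → posterior Normal(-51/94, 99/188)
obs 14: x=-5 → posterior Normal(-157/199, 99/199)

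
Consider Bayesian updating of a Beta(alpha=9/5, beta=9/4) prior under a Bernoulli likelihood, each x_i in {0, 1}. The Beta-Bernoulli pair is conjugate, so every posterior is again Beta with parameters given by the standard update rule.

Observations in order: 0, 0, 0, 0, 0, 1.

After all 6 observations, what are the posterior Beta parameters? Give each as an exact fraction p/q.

alpha=14/5, beta=29/4

obs 1: x=0 → posterior Beta(9/5, 13/4)
obs 2: x=0 → posterior Beta(9/5, 17/4)
obs 3: x=0 → posterior Beta(9/5, 21/4)
obs 4: x=0 → posterior Beta(9/5, 25/4)
obs 5: x=0 → posterior Beta(9/5, 29/4)
obs 6: x=1 → posterior Beta(14/5, 29/4)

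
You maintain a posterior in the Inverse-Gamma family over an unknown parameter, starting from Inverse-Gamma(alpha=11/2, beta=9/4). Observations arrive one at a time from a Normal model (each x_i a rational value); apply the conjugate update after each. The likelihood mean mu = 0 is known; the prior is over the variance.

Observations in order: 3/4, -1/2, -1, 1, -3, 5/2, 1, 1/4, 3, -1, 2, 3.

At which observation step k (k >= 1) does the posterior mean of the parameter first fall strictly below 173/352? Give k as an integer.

obs 1: x=3/4 → posterior Inverse-Gamma(6, 81/32)
obs 2: x=-1/2 → posterior Inverse-Gamma(13/2, 85/32)
obs 3: x=-1 → posterior Inverse-Gamma(7, 101/32)
obs 4: x=1 → posterior Inverse-Gamma(15/2, 117/32)
obs 5: x=-3 → posterior Inverse-Gamma(8, 261/32)
obs 6: x=5/2 → posterior Inverse-Gamma(17/2, 361/32)
obs 7: x=1 → posterior Inverse-Gamma(9, 377/32)
obs 8: x=1/4 → posterior Inverse-Gamma(19/2, 189/16)
obs 9: x=3 → posterior Inverse-Gamma(10, 261/16)
obs 10: x=-1 → posterior Inverse-Gamma(21/2, 269/16)
obs 11: x=2 → posterior Inverse-Gamma(11, 301/16)
obs 12: x=3 → posterior Inverse-Gamma(23/2, 373/16)

k = 2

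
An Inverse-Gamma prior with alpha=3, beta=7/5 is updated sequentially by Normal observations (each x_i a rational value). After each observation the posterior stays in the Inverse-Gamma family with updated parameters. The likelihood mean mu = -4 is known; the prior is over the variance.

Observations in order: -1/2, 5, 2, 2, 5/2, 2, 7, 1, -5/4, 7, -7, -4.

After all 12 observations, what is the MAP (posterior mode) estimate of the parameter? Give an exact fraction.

42389/1600

obs 1: x=-1/2 → posterior Inverse-Gamma(7/2, 301/40)
obs 2: x=5 → posterior Inverse-Gamma(4, 1921/40)
obs 3: x=2 → posterior Inverse-Gamma(9/2, 2641/40)
obs 4: x=2 → posterior Inverse-Gamma(5, 3361/40)
obs 5: x=5/2 → posterior Inverse-Gamma(11/2, 2103/20)
obs 6: x=2 → posterior Inverse-Gamma(6, 2463/20)
obs 7: x=7 → posterior Inverse-Gamma(13/2, 3673/20)
obs 8: x=1 → posterior Inverse-Gamma(7, 3923/20)
obs 9: x=-5/4 → posterior Inverse-Gamma(15/2, 31989/160)
obs 10: x=7 → posterior Inverse-Gamma(8, 41669/160)
obs 11: x=-7 → posterior Inverse-Gamma(17/2, 42389/160)
obs 12: x=-4 → posterior Inverse-Gamma(9, 42389/160)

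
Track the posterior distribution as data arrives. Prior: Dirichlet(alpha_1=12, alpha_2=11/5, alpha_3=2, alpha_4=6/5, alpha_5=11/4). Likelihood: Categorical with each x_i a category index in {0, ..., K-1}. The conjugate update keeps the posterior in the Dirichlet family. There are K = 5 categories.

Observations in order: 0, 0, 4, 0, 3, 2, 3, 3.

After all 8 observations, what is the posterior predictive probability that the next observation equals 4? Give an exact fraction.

75/563

obs 1: x=0 → posterior Dirichlet(13, 11/5, 2, 6/5, 11/4)
obs 2: x=0 → posterior Dirichlet(14, 11/5, 2, 6/5, 11/4)
obs 3: x=4 → posterior Dirichlet(14, 11/5, 2, 6/5, 15/4)
obs 4: x=0 → posterior Dirichlet(15, 11/5, 2, 6/5, 15/4)
obs 5: x=3 → posterior Dirichlet(15, 11/5, 2, 11/5, 15/4)
obs 6: x=2 → posterior Dirichlet(15, 11/5, 3, 11/5, 15/4)
obs 7: x=3 → posterior Dirichlet(15, 11/5, 3, 16/5, 15/4)
obs 8: x=3 → posterior Dirichlet(15, 11/5, 3, 21/5, 15/4)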